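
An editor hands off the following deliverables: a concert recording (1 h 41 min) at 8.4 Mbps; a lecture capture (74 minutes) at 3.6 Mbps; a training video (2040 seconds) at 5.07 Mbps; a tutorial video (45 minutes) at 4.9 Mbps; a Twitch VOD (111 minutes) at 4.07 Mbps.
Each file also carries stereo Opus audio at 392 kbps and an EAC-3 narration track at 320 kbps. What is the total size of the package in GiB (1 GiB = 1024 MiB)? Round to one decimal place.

15.5 GiB

Audio total: 392 + 320 = 712 kbps = 0.712 Mbps.
concert recording: 9.112 Mbps × 6060 s = 55218.7 Mb
lecture capture: 4.312 Mbps × 4440 s = 19145.3 Mb
training video: 5.782 Mbps × 2040 s = 11795.3 Mb
tutorial video: 5.612 Mbps × 2700 s = 15152.4 Mb
Twitch VOD: 4.782 Mbps × 6660 s = 31848.1 Mb
Total: 133159.8 Mb = 16645.0 MB.
= 15.50 GiB.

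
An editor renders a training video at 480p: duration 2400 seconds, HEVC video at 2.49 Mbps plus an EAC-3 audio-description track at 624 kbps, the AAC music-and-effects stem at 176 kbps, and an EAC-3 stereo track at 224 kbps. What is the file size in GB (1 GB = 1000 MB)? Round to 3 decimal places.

1.054 GB

Audio total: 624 + 176 + 224 = 1024 kbps = 1.024 Mbps.
Total bitrate: 2.49 + 1.024 = 3.514 Mbps.
Stream data: 3.514 Mbps × 2400 s = 8433.6 Mb.
8,434 Mb ÷ 8 = 1,054 MB → 1.054 GB.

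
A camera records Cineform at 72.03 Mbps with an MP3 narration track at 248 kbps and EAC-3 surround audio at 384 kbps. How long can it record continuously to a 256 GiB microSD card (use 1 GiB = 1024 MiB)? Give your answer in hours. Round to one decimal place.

Audio total: 248 + 384 = 632 kbps = 0.632 Mbps.
Total bitrate: 72.03 + 0.632 = 72.662 Mbps.
Capacity: 256 GiB = 2,199,023 Mb.
Recording time: 2,199,023 / 72.662 = 30,264 s ≈ 8.41 hours.

8.4 hours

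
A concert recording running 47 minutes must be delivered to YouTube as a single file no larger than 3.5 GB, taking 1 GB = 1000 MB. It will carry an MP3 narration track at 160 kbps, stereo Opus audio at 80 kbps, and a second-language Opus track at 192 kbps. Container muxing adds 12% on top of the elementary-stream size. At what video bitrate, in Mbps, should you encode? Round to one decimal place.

Budget: 3.5 GB = 28000.0 Mb.
Stream payload after overhead: 28000.0 / 1.12 = 25000.0 Mb.
47 min = 2820 s
Total bitrate budget: 25000.0 Mb / 2820 s = 8.865 Mbps.
Audio total: 160 + 80 + 192 = 432 kbps = 0.432 Mbps.
Video: 8.865 − 0.432 = 8.433 Mbps.

8.4 Mbps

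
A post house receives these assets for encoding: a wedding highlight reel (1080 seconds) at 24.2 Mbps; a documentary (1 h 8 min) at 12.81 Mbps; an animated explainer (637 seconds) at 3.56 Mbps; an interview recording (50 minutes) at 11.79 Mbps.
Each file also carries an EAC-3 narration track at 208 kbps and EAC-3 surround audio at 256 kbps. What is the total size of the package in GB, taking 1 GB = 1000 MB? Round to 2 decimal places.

Audio total: 208 + 256 = 464 kbps = 0.464 Mbps.
wedding highlight reel: 24.664 Mbps × 1080 s = 26637.1 Mb
documentary: 13.274 Mbps × 4080 s = 54157.9 Mb
animated explainer: 4.024 Mbps × 637 s = 2563.3 Mb
interview recording: 12.254 Mbps × 3000 s = 36762.0 Mb
Total: 120120.3 Mb = 15015.0 MB.
= 15.02 GB.

15.02 GB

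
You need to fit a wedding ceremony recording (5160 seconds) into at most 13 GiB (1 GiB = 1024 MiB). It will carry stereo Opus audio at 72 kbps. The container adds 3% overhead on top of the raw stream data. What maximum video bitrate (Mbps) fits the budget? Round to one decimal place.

20.9 Mbps

Budget: 13 GiB = 111669.1 Mb.
Stream payload after overhead: 111669.1 / 1.03 = 108416.7 Mb.
Total bitrate budget: 108416.7 Mb / 5160 s = 21.011 Mbps.
Audio: 72 kbps = 0.072 Mbps.
Video: 21.011 − 0.072 = 20.939 Mbps.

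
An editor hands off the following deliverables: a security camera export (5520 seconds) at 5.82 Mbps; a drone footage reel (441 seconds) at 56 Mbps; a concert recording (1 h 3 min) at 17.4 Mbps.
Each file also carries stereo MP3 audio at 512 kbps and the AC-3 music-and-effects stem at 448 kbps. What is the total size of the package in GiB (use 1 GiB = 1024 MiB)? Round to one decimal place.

15.4 GiB

Audio total: 512 + 448 = 960 kbps = 0.960 Mbps.
security camera export: 6.780 Mbps × 5520 s = 37425.6 Mb
drone footage reel: 56.960 Mbps × 441 s = 25119.4 Mb
concert recording: 18.360 Mbps × 3780 s = 69400.8 Mb
Total: 131945.8 Mb = 16493.2 MB.
= 15.36 GiB.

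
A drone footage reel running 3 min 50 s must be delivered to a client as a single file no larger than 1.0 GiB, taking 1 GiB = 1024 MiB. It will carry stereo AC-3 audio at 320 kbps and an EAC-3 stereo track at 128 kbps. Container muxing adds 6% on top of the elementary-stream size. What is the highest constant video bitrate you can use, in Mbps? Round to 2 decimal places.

34.79 Mbps

Budget: 1.0 GiB = 8589.9 Mb.
Stream payload after overhead: 8589.9 / 1.06 = 8103.7 Mb.
3 min 50 s = 230 s
Total bitrate budget: 8103.7 Mb / 230 s = 35.234 Mbps.
Audio total: 320 + 128 = 448 kbps = 0.448 Mbps.
Video: 35.234 − 0.448 = 34.786 Mbps.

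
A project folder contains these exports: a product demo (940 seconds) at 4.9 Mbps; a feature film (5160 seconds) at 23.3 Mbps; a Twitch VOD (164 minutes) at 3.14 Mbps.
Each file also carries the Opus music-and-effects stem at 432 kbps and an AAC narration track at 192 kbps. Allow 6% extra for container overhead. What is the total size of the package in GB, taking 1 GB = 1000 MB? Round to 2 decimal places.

Audio total: 432 + 192 = 624 kbps = 0.624 Mbps.
product demo: 5.524 Mbps × 940 s × 1.06 = 5504.1 Mb
feature film: 23.924 Mbps × 5160 s × 1.06 = 130854.7 Mb
Twitch VOD: 3.764 Mbps × 9840 s × 1.06 = 39260.0 Mb
Total: 175618.8 Mb = 21952.4 MB.
= 21.95 GB.

21.95 GB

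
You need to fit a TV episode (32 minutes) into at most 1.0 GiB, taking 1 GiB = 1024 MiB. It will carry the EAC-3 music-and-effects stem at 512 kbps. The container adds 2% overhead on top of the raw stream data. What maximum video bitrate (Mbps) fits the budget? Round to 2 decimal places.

3.87 Mbps

Budget: 1.0 GiB = 8589.9 Mb.
Stream payload after overhead: 8589.9 / 1.02 = 8421.5 Mb.
32 min = 1920 s
Total bitrate budget: 8421.5 Mb / 1920 s = 4.386 Mbps.
Audio: 512 kbps = 0.512 Mbps.
Video: 4.386 − 0.512 = 3.874 Mbps.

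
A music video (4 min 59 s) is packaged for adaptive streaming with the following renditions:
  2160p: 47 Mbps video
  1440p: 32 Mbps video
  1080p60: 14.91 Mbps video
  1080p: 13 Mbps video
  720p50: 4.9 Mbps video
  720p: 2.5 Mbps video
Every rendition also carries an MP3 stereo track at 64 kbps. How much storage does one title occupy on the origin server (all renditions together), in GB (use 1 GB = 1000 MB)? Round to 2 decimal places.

4 min 59 s = 299 s
Audio: 64 kbps = 0.064 Mbps.
Sum of rendition bitrates: (47+0.064) + (32+0.064) + (14.91+0.064) + (13+0.064) + (4.9+0.064) + (2.5+0.064) = 114.694 Mbps.
× 299 s = 34,294 Mb = 4,287 MB = 4.287 GB.

4.29 GB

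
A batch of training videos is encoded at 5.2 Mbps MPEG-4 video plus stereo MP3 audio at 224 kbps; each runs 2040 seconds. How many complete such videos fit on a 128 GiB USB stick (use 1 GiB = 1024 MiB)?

Audio: 224 kbps = 0.224 Mbps.
Total bitrate: 5.424 Mbps.
Per item: 5.424 Mbps × 2040 s = 11,065 Mb = 1,383 MB.
Capacity: 128 GiB = 1,099,512 Mb; 99.37 items → 99 complete.

99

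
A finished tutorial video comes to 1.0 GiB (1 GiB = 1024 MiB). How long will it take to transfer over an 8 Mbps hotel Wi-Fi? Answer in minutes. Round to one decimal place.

17.9 minutes

File: 1.0 GiB = 8589.9 Mb.
At 8 Mbps: 8589.9 / 8 = 1073.7 s ≈ 17.9 minutes.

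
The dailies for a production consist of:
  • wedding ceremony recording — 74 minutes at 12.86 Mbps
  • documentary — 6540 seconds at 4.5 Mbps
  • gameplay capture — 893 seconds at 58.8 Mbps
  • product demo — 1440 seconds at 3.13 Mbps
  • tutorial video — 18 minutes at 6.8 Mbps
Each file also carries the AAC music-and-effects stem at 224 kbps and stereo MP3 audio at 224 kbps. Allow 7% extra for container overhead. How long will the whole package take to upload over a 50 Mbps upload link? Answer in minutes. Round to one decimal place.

Audio total: 224 + 224 = 448 kbps = 0.448 Mbps.
wedding ceremony recording: 13.308 Mbps × 4440 s × 1.07 = 63223.6 Mb
documentary: 4.948 Mbps × 6540 s × 1.07 = 34625.1 Mb
gameplay capture: 59.248 Mbps × 893 s × 1.07 = 56612.1 Mb
product demo: 3.578 Mbps × 1440 s × 1.07 = 5513.0 Mb
tutorial video: 7.248 Mbps × 1080 s × 1.07 = 8375.8 Mb
Total: 168349.6 Mb = 21043.7 MB.
At 50 Mbps: 168349.6 / 50 = 3367 s ≈ 56.1 minutes.

56.1 minutes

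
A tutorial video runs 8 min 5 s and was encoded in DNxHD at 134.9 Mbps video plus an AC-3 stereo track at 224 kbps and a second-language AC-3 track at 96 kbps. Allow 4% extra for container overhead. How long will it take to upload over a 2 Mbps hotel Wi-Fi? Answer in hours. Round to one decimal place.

9.5 hours

8 min 5 s = 485 s
Audio total: 224 + 96 = 320 kbps = 0.320 Mbps.
Total bitrate: 135.220 Mbps.
File: 135.220 Mbps × 485 s = 65581.7 Mb.
With 4% container overhead: ×1.04. → 68205.0 Mb.
At 2 Mbps: 68205.0 / 2 = 34102.5 s ≈ 9.47 hours.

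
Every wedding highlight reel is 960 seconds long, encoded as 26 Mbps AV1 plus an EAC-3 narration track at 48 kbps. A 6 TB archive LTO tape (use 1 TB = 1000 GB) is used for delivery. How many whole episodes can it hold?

Audio: 48 kbps = 0.048 Mbps.
Total bitrate: 26.048 Mbps.
Per item: 26.048 Mbps × 960 s = 25,006 Mb = 3,126 MB.
Capacity: 6 TB = 48,000,000 Mb; 1919.53 items → 1919 complete.

1919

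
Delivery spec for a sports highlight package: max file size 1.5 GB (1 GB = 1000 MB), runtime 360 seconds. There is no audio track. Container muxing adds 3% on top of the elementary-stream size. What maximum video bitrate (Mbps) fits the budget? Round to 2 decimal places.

Budget: 1.5 GB = 12000.0 Mb.
Stream payload after overhead: 12000.0 / 1.03 = 11650.5 Mb.
Total bitrate budget: 11650.5 Mb / 360 s = 32.362 Mbps.

32.36 Mbps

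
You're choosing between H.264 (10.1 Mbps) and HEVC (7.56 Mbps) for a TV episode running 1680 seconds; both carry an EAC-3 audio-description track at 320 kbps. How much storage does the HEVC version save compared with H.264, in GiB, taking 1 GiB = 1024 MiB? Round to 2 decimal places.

0.50 GiB

Audio: 320 kbps = 0.320 Mbps.
H.264: 10.420 Mbps × 1680 s = 17505.6 Mb = 2.038 GiB.
HEVC: 7.880 Mbps × 1680 s = 13238.4 Mb = 1.541 GiB.
Saving: 2.038 − 1.541 = 0.497 GiB.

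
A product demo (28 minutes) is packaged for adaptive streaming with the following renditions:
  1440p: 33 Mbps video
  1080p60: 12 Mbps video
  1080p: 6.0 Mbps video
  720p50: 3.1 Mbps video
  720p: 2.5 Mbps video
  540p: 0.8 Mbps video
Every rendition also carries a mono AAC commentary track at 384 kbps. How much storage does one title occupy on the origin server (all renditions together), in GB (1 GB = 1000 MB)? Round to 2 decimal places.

28 min = 1680 s
Audio: 384 kbps = 0.384 Mbps.
Sum of rendition bitrates: (33+0.384) + (12+0.384) + (6.0+0.384) + (3.1+0.384) + (2.5+0.384) + (0.8+0.384) = 59.704 Mbps.
× 1680 s = 100,303 Mb = 12,538 MB = 12.54 GB.

12.54 GB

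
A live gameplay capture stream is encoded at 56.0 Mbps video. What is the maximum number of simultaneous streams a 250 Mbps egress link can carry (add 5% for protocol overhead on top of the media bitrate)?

On the wire with 5% overhead: 58.800 Mbps.
250 Mbps = 250.0 Mbps; 250.0 / 58.800 = 4.25 → 4 viewers.

4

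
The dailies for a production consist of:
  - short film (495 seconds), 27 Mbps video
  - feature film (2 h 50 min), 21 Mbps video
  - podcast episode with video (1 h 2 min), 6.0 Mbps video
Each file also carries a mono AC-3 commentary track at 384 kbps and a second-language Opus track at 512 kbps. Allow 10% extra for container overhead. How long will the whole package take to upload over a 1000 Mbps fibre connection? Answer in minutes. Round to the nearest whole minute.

Audio total: 384 + 512 = 896 kbps = 0.896 Mbps.
short film: 27.896 Mbps × 495 s × 1.10 = 15189.4 Mb
feature film: 21.896 Mbps × 10200 s × 1.10 = 245673.1 Mb
podcast episode with video: 6.896 Mbps × 3720 s × 1.10 = 28218.4 Mb
Total: 289080.9 Mb = 36135.1 MB.
At 1000 Mbps: 289080.9 / 1000 = 289 s ≈ 4.82 minutes.

5 minutes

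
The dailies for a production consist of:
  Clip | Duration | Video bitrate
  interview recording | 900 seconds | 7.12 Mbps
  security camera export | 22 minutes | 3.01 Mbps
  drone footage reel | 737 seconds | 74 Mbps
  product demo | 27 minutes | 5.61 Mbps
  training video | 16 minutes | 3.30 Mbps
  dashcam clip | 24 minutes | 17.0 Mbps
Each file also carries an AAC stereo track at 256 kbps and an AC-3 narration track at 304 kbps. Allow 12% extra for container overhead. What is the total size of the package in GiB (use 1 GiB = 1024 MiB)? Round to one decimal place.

Audio total: 256 + 304 = 560 kbps = 0.560 Mbps.
interview recording: 7.680 Mbps × 900 s × 1.12 = 7741.4 Mb
security camera export: 3.570 Mbps × 1320 s × 1.12 = 5277.9 Mb
drone footage reel: 74.560 Mbps × 737 s × 1.12 = 61544.8 Mb
product demo: 6.170 Mbps × 1620 s × 1.12 = 11194.8 Mb
training video: 3.860 Mbps × 960 s × 1.12 = 4150.3 Mb
dashcam clip: 17.560 Mbps × 1440 s × 1.12 = 28320.8 Mb
Total: 118230.0 Mb = 14778.8 MB.
= 13.76 GiB.

13.8 GiB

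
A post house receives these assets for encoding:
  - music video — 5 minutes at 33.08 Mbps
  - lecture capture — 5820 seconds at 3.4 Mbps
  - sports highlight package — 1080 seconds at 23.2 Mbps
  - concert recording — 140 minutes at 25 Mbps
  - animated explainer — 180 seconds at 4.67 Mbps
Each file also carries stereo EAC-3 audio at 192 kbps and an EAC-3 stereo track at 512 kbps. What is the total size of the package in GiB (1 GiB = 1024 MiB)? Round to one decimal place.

Audio total: 192 + 512 = 704 kbps = 0.704 Mbps.
music video: 33.784 Mbps × 300 s = 10135.2 Mb
lecture capture: 4.104 Mbps × 5820 s = 23885.3 Mb
sports highlight package: 23.904 Mbps × 1080 s = 25816.3 Mb
concert recording: 25.704 Mbps × 8400 s = 215913.6 Mb
animated explainer: 5.374 Mbps × 180 s = 967.3 Mb
Total: 276717.7 Mb = 34589.7 MB.
= 32.21 GiB.

32.2 GiB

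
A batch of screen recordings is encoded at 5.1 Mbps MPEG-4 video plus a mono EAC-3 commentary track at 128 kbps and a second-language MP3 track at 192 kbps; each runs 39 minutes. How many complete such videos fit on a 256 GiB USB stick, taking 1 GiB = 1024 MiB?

39 min = 2340 s
Audio total: 128 + 192 = 320 kbps = 0.320 Mbps.
Total bitrate: 5.420 Mbps.
Per item: 5.420 Mbps × 2340 s = 12,683 Mb = 1,585 MB.
Capacity: 256 GiB = 2,199,023 Mb; 173.39 items → 173 complete.

173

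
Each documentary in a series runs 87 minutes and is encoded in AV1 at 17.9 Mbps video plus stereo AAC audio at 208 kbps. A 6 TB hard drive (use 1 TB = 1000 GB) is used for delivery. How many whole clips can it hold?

87 min = 5220 s
Audio: 208 kbps = 0.208 Mbps.
Total bitrate: 18.108 Mbps.
Per item: 18.108 Mbps × 5220 s = 94,524 Mb = 11,815 MB.
Capacity: 6 TB = 48,000,000 Mb; 507.81 items → 507 complete.

507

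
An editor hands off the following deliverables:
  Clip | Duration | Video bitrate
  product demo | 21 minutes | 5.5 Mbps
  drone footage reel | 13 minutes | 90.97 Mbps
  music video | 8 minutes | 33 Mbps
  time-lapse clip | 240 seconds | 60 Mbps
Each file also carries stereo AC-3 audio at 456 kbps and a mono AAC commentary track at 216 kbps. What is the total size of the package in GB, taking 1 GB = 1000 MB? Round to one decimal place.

13.7 GB

Audio total: 456 + 216 = 672 kbps = 0.672 Mbps.
product demo: 6.172 Mbps × 1260 s = 7776.7 Mb
drone footage reel: 91.642 Mbps × 780 s = 71480.8 Mb
music video: 33.672 Mbps × 480 s = 16162.6 Mb
time-lapse clip: 60.672 Mbps × 240 s = 14561.3 Mb
Total: 109981.3 Mb = 13747.7 MB.
= 13.75 GB.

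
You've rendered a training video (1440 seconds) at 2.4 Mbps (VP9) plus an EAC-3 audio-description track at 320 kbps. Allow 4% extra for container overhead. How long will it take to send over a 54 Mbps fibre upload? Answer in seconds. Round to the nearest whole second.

75 seconds

Audio: 320 kbps = 0.320 Mbps.
Total bitrate: 2.720 Mbps.
File: 2.720 Mbps × 1440 s = 3916.8 Mb.
With 4% container overhead: ×1.04. → 4073.5 Mb.
At 54 Mbps: 4073.5 / 54 = 75.4 s ≈ 75.4 seconds.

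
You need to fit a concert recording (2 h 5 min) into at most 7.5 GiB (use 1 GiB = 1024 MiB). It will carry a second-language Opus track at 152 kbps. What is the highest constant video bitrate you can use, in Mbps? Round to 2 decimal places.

Budget: 7.5 GiB = 64424.5 Mb.
2 h 5 min = 125 min = 7500 s
Total bitrate budget: 64424.5 Mb / 7500 s = 8.590 Mbps.
Audio: 152 kbps = 0.152 Mbps.
Video: 8.590 − 0.152 = 8.438 Mbps.

8.44 Mbps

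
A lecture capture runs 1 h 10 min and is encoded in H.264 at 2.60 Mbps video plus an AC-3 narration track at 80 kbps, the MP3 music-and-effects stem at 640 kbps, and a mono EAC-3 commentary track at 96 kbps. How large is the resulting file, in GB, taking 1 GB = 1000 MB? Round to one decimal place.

1 h 10 min = 70 min = 4200 s
Audio total: 80 + 640 + 96 = 816 kbps = 0.816 Mbps.
Total bitrate: 2.60 + 0.816 = 3.416 Mbps.
Stream data: 3.416 Mbps × 4200 s = 14347.2 Mb.
14,347 Mb ÷ 8 = 1,793 MB → 1.793 GB.

1.8 GB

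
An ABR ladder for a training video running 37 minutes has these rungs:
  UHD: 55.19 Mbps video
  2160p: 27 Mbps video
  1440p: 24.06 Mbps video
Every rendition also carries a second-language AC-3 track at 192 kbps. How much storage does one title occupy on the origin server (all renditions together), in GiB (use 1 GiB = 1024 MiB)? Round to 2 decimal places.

27.61 GiB

37 min = 2220 s
Audio: 192 kbps = 0.192 Mbps.
Sum of rendition bitrates: (55.19+0.192) + (27+0.192) + (24.06+0.192) = 106.826 Mbps.
× 2220 s = 237,154 Mb = 29,644 MB = 27.61 GiB.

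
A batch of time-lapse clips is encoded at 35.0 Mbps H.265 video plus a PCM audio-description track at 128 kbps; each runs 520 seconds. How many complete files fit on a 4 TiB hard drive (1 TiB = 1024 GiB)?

Audio: 128 kbps = 0.128 Mbps.
Total bitrate: 35.128 Mbps.
Per item: 35.128 Mbps × 520 s = 18,267 Mb = 2,283 MB.
Capacity: 4 TiB = 35,184,372 Mb; 1926.16 items → 1926 complete.

1926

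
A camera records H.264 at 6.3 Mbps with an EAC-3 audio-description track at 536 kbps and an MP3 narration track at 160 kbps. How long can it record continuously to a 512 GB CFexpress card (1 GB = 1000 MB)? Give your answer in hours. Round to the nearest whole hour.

Audio total: 536 + 160 = 696 kbps = 0.696 Mbps.
Total bitrate: 6.3 + 0.696 = 6.996 Mbps.
Capacity: 512 GB = 4,096,000 Mb.
Recording time: 4,096,000 / 6.996 = 585,477 s ≈ 163 hours.

163 hours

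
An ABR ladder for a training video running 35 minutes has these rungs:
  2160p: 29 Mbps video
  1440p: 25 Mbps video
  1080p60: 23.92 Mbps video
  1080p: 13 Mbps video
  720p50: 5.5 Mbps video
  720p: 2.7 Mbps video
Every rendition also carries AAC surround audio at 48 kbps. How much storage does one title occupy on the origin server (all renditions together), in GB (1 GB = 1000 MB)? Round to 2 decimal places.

35 min = 2100 s
Audio: 48 kbps = 0.048 Mbps.
Sum of rendition bitrates: (29+0.048) + (25+0.048) + (23.92+0.048) + (13+0.048) + (5.5+0.048) + (2.7+0.048) = 99.408 Mbps.
× 2100 s = 208,757 Mb = 26,095 MB = 26.09 GB.

26.09 GB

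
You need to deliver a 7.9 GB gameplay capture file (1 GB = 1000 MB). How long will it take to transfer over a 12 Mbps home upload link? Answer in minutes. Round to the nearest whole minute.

File: 7.9 GB = 63200.0 Mb.
At 12 Mbps: 63200.0 / 12 = 5266.7 s ≈ 87.8 minutes.

88 minutes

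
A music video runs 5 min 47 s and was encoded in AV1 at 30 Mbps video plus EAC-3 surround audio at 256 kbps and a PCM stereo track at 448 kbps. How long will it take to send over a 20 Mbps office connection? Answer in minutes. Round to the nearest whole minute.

5 min 47 s = 347 s
Audio total: 256 + 448 = 704 kbps = 0.704 Mbps.
Total bitrate: 30.704 Mbps.
File: 30.704 Mbps × 347 s = 10654.3 Mb.
At 20 Mbps: 10654.3 / 20 = 532.7 s ≈ 8.88 minutes.

9 minutes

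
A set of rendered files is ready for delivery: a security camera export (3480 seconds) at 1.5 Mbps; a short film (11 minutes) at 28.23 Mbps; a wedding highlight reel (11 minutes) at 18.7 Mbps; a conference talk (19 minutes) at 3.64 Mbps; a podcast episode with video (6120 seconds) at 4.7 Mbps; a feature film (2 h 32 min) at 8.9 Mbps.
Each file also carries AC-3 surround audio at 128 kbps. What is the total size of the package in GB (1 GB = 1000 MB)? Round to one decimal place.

Audio: 128 kbps = 0.128 Mbps.
security camera export: 1.628 Mbps × 3480 s = 5665.4 Mb
short film: 28.358 Mbps × 660 s = 18716.3 Mb
wedding highlight reel: 18.828 Mbps × 660 s = 12426.5 Mb
conference talk: 3.768 Mbps × 1140 s = 4295.5 Mb
podcast episode with video: 4.828 Mbps × 6120 s = 29547.4 Mb
feature film: 9.028 Mbps × 9120 s = 82335.4 Mb
Total: 152986.4 Mb = 19123.3 MB.
= 19.12 GB.

19.1 GB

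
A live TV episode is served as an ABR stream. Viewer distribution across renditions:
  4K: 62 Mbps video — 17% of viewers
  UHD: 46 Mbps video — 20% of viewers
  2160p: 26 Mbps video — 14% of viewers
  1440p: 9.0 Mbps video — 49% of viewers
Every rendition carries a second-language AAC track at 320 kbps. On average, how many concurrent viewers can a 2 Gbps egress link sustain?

Audio: 320 kbps = 0.320 Mbps.
Average per-viewer bitrate: 0.17×62.320 + 0.20×46.320 + 0.14×26.320 + 0.49×9.320 = 28.110 Mbps.
2 Gbps = 2,000 Mbps; 2,000 / 28.110 = 71.15 → 71.

71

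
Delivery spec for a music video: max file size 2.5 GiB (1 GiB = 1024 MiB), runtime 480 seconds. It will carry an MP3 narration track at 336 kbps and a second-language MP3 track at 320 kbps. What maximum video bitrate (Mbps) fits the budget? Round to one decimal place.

Budget: 2.5 GiB = 21474.8 Mb.
Total bitrate budget: 21474.8 Mb / 480 s = 44.739 Mbps.
Audio total: 336 + 320 = 656 kbps = 0.656 Mbps.
Video: 44.739 − 0.656 = 44.083 Mbps.

44.1 Mbps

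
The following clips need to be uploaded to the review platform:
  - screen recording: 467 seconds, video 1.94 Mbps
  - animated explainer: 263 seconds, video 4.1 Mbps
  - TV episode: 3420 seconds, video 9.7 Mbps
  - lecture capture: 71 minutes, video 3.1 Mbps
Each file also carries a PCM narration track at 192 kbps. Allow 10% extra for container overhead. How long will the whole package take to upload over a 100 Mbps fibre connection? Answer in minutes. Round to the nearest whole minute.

9 minutes

Audio: 192 kbps = 0.192 Mbps.
screen recording: 2.132 Mbps × 467 s × 1.10 = 1095.2 Mb
animated explainer: 4.292 Mbps × 263 s × 1.10 = 1241.7 Mb
TV episode: 9.892 Mbps × 3420 s × 1.10 = 37213.7 Mb
lecture capture: 3.292 Mbps × 4260 s × 1.10 = 15426.3 Mb
Total: 54976.9 Mb = 6872.1 MB.
At 100 Mbps: 54976.9 / 100 = 550 s ≈ 9.16 minutes.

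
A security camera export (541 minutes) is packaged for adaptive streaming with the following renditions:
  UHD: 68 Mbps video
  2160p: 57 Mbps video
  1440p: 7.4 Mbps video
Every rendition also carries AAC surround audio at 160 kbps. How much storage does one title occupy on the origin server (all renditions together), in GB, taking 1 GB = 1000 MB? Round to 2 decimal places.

539.16 GB

541 min = 32460 s
Audio: 160 kbps = 0.160 Mbps.
Sum of rendition bitrates: (68+0.160) + (57+0.160) + (7.4+0.160) = 132.880 Mbps.
× 32460 s = 4,313,285 Mb = 539,161 MB = 539.2 GB.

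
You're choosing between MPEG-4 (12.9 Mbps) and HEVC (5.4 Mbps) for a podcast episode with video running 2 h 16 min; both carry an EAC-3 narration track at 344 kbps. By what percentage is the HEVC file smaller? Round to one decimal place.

56.6%

2 h 16 min = 136 min = 8160 s
Audio: 344 kbps = 0.344 Mbps.
MPEG-4: 13.244 Mbps × 8160 s = 108071.0 Mb = 12.581 GiB.
HEVC: 5.744 Mbps × 8160 s = 46871.0 Mb = 5.457 GiB.
Reduction: (1 − 5.457/12.581) × 100 = 56.63%.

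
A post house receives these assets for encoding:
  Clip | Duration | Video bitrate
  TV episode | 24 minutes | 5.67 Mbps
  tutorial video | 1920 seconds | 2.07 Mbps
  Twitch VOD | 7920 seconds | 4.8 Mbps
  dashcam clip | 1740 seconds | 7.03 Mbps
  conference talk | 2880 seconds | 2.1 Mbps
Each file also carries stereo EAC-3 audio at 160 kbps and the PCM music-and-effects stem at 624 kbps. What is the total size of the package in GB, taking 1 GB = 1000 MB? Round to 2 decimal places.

Audio total: 160 + 624 = 784 kbps = 0.784 Mbps.
TV episode: 6.454 Mbps × 1440 s = 9293.8 Mb
tutorial video: 2.854 Mbps × 1920 s = 5479.7 Mb
Twitch VOD: 5.584 Mbps × 7920 s = 44225.3 Mb
dashcam clip: 7.814 Mbps × 1740 s = 13596.4 Mb
conference talk: 2.884 Mbps × 2880 s = 8305.9 Mb
Total: 80901.0 Mb = 10112.6 MB.
= 10.11 GB.

10.11 GB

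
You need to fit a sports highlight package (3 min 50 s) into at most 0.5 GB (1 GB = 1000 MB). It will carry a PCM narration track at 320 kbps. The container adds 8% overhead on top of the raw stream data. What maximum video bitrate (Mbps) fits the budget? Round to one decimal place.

15.8 Mbps

Budget: 0.5 GB = 4000.0 Mb.
Stream payload after overhead: 4000.0 / 1.08 = 3703.7 Mb.
3 min 50 s = 230 s
Total bitrate budget: 3703.7 Mb / 230 s = 16.103 Mbps.
Audio: 320 kbps = 0.320 Mbps.
Video: 16.103 − 0.320 = 15.783 Mbps.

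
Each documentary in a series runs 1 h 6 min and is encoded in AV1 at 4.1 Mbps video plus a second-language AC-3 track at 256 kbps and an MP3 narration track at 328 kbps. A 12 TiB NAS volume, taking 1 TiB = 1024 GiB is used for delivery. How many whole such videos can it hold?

5690

1 h 6 min = 66 min = 3960 s
Audio total: 256 + 328 = 584 kbps = 0.584 Mbps.
Total bitrate: 4.684 Mbps.
Per item: 4.684 Mbps × 3960 s = 18,549 Mb = 2,319 MB.
Capacity: 12 TiB = 105,553,116 Mb; 5690.61 items → 5690 complete.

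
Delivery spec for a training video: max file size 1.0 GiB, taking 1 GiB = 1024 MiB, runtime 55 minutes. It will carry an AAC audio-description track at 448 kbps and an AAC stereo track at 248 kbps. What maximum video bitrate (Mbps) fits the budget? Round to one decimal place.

Budget: 1.0 GiB = 8589.9 Mb.
55 min = 3300 s
Total bitrate budget: 8589.9 Mb / 3300 s = 2.603 Mbps.
Audio total: 448 + 248 = 696 kbps = 0.696 Mbps.
Video: 2.603 − 0.696 = 1.907 Mbps.

1.9 Mbps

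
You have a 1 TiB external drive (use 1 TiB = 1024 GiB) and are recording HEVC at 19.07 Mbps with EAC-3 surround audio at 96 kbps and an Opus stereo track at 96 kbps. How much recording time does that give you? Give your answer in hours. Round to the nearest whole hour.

Audio total: 96 + 96 = 192 kbps = 0.192 Mbps.
Total bitrate: 19.07 + 0.192 = 19.262 Mbps.
Capacity: 1 TiB = 8,796,093 Mb.
Recording time: 8,796,093 / 19.262 = 456,655 s ≈ 127 hours.

127 hours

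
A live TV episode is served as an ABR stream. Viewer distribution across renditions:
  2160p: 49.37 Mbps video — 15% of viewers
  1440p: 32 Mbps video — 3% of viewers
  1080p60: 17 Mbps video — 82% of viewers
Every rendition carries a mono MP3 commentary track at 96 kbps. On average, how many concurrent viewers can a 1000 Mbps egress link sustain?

Audio: 96 kbps = 0.096 Mbps.
Average per-viewer bitrate: 0.15×49.466 + 0.03×32.096 + 0.82×17.096 = 22.401 Mbps.
1000 Mbps = 1,000 Mbps; 1,000 / 22.401 = 44.64 → 44.

44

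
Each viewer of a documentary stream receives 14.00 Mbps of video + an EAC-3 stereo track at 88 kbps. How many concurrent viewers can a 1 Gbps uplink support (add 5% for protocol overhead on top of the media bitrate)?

Audio: 88 kbps = 0.088 Mbps.
Per-viewer media rate: 14.088 Mbps.
On the wire with 5% overhead: 14.792 Mbps.
1 Gbps = 1,000 Mbps; 1,000 / 14.792 = 67.60 → 67 viewers.

67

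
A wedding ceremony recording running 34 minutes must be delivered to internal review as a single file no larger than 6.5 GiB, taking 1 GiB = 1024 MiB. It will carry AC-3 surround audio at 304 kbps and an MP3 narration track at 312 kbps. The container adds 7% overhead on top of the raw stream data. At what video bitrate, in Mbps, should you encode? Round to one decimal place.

25.0 Mbps

Budget: 6.5 GiB = 55834.6 Mb.
Stream payload after overhead: 55834.6 / 1.07 = 52181.8 Mb.
34 min = 2040 s
Total bitrate budget: 52181.8 Mb / 2040 s = 25.579 Mbps.
Audio total: 304 + 312 = 616 kbps = 0.616 Mbps.
Video: 25.579 − 0.616 = 24.963 Mbps.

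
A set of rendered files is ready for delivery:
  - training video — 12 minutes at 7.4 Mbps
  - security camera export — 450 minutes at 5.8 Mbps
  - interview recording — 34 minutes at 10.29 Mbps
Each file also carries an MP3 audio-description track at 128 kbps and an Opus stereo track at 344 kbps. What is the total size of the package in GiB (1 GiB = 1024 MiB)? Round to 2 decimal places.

22.93 GiB

Audio total: 128 + 344 = 472 kbps = 0.472 Mbps.
training video: 7.872 Mbps × 720 s = 5667.8 Mb
security camera export: 6.272 Mbps × 27000 s = 169344.0 Mb
interview recording: 10.762 Mbps × 2040 s = 21954.5 Mb
Total: 196966.3 Mb = 24620.8 MB.
= 22.93 GiB.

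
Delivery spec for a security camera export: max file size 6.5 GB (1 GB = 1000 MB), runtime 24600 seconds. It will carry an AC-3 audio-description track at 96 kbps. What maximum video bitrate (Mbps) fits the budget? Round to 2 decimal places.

2.02 Mbps

Budget: 6.5 GB = 52000.0 Mb.
Total bitrate budget: 52000.0 Mb / 24600 s = 2.114 Mbps.
Audio: 96 kbps = 0.096 Mbps.
Video: 2.114 − 0.096 = 2.018 Mbps.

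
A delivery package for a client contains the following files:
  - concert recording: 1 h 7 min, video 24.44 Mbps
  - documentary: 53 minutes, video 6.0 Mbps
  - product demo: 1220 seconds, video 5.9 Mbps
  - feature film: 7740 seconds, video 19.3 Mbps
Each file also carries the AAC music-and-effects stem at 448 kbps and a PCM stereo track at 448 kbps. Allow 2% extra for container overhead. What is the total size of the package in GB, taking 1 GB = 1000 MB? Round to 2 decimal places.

Audio total: 448 + 448 = 896 kbps = 0.896 Mbps.
concert recording: 25.336 Mbps × 4020 s × 1.02 = 103887.7 Mb
documentary: 6.896 Mbps × 3180 s × 1.02 = 22367.9 Mb
product demo: 6.796 Mbps × 1220 s × 1.02 = 8456.9 Mb
feature film: 20.196 Mbps × 7740 s × 1.02 = 159443.4 Mb
Total: 294155.9 Mb = 36769.5 MB.
= 36.77 GB.

36.77 GB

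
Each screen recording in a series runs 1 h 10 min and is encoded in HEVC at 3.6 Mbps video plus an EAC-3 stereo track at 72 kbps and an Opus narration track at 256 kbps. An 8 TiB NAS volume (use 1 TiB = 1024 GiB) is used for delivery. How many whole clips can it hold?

4265

1 h 10 min = 70 min = 4200 s
Audio total: 72 + 256 = 328 kbps = 0.328 Mbps.
Total bitrate: 3.928 Mbps.
Per item: 3.928 Mbps × 4200 s = 16,498 Mb = 2,062 MB.
Capacity: 8 TiB = 70,368,744 Mb; 4265.39 items → 4265 complete.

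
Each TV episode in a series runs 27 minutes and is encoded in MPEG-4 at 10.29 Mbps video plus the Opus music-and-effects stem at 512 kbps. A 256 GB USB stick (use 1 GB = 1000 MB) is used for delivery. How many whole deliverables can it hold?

27 min = 1620 s
Audio: 512 kbps = 0.512 Mbps.
Total bitrate: 10.802 Mbps.
Per item: 10.802 Mbps × 1620 s = 17,499 Mb = 2,187 MB.
Capacity: 256 GB = 2,048,000 Mb; 117.03 items → 117 complete.

117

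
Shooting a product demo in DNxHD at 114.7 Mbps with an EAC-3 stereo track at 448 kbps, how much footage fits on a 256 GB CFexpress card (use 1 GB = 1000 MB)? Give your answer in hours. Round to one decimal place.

Audio: 448 kbps = 0.448 Mbps.
Total bitrate: 114.7 + 0.448 = 115.148 Mbps.
Capacity: 256 GB = 2,048,000 Mb.
Recording time: 2,048,000 / 115.148 = 17,786 s ≈ 4.94 hours.

4.9 hours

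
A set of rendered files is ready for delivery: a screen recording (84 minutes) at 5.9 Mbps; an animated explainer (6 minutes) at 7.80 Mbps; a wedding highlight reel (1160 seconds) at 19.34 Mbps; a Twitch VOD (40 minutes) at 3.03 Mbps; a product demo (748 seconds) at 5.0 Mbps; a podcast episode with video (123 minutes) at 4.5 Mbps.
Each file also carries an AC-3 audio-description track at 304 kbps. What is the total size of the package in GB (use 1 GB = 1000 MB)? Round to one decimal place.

Audio: 304 kbps = 0.304 Mbps.
screen recording: 6.204 Mbps × 5040 s = 31268.2 Mb
animated explainer: 8.104 Mbps × 360 s = 2917.4 Mb
wedding highlight reel: 19.644 Mbps × 1160 s = 22787.0 Mb
Twitch VOD: 3.334 Mbps × 2400 s = 8001.6 Mb
product demo: 5.304 Mbps × 748 s = 3967.4 Mb
podcast episode with video: 4.804 Mbps × 7380 s = 35453.5 Mb
Total: 104395.2 Mb = 13049.4 MB.
= 13.05 GB.

13.0 GB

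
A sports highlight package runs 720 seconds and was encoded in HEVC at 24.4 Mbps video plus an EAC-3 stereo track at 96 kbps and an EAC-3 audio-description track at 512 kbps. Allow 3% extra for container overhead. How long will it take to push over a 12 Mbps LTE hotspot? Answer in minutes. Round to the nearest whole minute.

26 minutes

Audio total: 96 + 512 = 608 kbps = 0.608 Mbps.
Total bitrate: 25.008 Mbps.
File: 25.008 Mbps × 720 s = 18005.8 Mb.
With 3% container overhead: ×1.03. → 18545.9 Mb.
At 12 Mbps: 18545.9 / 12 = 1545.5 s ≈ 25.8 minutes.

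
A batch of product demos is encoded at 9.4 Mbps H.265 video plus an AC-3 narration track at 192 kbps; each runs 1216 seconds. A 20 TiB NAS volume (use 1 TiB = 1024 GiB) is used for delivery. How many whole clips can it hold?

15082

Audio: 192 kbps = 0.192 Mbps.
Total bitrate: 9.592 Mbps.
Per item: 9.592 Mbps × 1216 s = 11,664 Mb = 1,458 MB.
Capacity: 20 TiB = 175,921,860 Mb; 15082.63 items → 15082 complete.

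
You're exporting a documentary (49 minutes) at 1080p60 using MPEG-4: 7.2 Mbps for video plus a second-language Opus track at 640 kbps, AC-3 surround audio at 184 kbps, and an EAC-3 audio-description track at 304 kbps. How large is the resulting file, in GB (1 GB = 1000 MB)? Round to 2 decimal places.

3.06 GB

49 min = 2940 s
Audio total: 640 + 184 + 304 = 1128 kbps = 1.128 Mbps.
Total bitrate: 7.2 + 1.128 = 8.328 Mbps.
Stream data: 8.328 Mbps × 2940 s = 24484.3 Mb.
24,484 Mb ÷ 8 = 3,061 MB → 3.061 GB.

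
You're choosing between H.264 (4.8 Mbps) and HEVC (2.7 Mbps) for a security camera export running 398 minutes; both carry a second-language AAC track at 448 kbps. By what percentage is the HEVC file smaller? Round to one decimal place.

398 min = 23880 s
Audio: 448 kbps = 0.448 Mbps.
H.264: 5.248 Mbps × 23880 s = 125322.2 Mb = 14.589 GiB.
HEVC: 3.148 Mbps × 23880 s = 75174.2 Mb = 8.751 GiB.
Reduction: (1 − 8.751/14.589) × 100 = 40.02%.

40.0%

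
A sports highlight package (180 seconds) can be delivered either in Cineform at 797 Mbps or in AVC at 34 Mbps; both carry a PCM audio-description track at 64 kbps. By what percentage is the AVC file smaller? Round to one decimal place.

Audio: 64 kbps = 0.064 Mbps.
Cineform: 797.064 Mbps × 180 s = 143471.5 Mb = 16.702 GiB.
AVC: 34.064 Mbps × 180 s = 6131.5 Mb = 0.714 GiB.
Reduction: (1 − 0.714/16.702) × 100 = 95.73%.

95.7%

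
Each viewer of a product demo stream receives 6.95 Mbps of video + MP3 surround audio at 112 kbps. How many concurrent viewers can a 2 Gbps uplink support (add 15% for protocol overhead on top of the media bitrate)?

246

Audio: 112 kbps = 0.112 Mbps.
Per-viewer media rate: 7.062 Mbps.
On the wire with 15% overhead: 8.121 Mbps.
2 Gbps = 2,000 Mbps; 2,000 / 8.121 = 246.27 → 246 viewers.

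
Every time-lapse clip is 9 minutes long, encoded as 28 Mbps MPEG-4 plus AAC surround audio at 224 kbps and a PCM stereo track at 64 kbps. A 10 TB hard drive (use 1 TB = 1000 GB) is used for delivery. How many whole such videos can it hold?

9 min = 540 s
Audio total: 224 + 64 = 288 kbps = 0.288 Mbps.
Total bitrate: 28.288 Mbps.
Per item: 28.288 Mbps × 540 s = 15,276 Mb = 1,909 MB.
Capacity: 10 TB = 80,000,000 Mb; 5237.14 items → 5237 complete.

5237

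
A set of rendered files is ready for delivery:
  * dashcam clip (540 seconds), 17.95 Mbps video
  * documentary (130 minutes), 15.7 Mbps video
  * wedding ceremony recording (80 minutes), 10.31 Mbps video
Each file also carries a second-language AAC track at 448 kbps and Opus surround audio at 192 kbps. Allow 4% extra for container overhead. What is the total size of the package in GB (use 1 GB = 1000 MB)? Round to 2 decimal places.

Audio total: 448 + 192 = 640 kbps = 0.640 Mbps.
dashcam clip: 18.590 Mbps × 540 s × 1.04 = 10440.1 Mb
documentary: 16.340 Mbps × 7800 s × 1.04 = 132550.1 Mb
wedding ceremony recording: 10.950 Mbps × 4800 s × 1.04 = 54662.4 Mb
Total: 197652.6 Mb = 24706.6 MB.
= 24.71 GB.

24.71 GB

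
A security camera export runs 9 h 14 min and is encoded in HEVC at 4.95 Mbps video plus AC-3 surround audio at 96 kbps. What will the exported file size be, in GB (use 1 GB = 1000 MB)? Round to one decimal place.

21.0 GB

9 h 14 min = 554 min = 33240 s
Audio: 96 kbps = 0.096 Mbps.
Total bitrate: 4.95 + 0.096 = 5.046 Mbps.
Stream data: 5.046 Mbps × 33240 s = 167729.0 Mb.
167,729 Mb ÷ 8 = 20,966 MB → 20.97 GB.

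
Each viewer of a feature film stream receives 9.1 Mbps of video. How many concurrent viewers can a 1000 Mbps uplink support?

1000 Mbps = 1,000 Mbps; 1,000 / 9.100 = 109.89 → 109 viewers.

109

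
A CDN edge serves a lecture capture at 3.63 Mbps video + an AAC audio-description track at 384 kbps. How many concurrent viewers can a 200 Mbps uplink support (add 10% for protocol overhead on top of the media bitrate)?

Audio: 384 kbps = 0.384 Mbps.
Per-viewer media rate: 4.014 Mbps.
On the wire with 10% overhead: 4.415 Mbps.
200 Mbps = 200.0 Mbps; 200.0 / 4.415 = 45.30 → 45 viewers.

45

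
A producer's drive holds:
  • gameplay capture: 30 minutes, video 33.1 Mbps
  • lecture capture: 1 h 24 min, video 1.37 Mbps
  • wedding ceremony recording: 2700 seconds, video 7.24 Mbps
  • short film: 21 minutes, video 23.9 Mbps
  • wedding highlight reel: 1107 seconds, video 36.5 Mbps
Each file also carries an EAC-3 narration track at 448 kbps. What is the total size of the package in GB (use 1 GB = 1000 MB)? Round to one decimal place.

Audio: 448 kbps = 0.448 Mbps.
gameplay capture: 33.548 Mbps × 1800 s = 60386.4 Mb
lecture capture: 1.818 Mbps × 5040 s = 9162.7 Mb
wedding ceremony recording: 7.688 Mbps × 2700 s = 20757.6 Mb
short film: 24.348 Mbps × 1260 s = 30678.5 Mb
wedding highlight reel: 36.948 Mbps × 1107 s = 40901.4 Mb
Total: 161886.6 Mb = 20235.8 MB.
= 20.24 GB.

20.2 GB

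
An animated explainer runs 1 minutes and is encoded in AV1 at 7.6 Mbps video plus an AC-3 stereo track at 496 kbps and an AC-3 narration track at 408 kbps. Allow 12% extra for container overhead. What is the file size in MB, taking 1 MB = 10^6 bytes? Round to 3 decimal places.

Audio total: 496 + 408 = 904 kbps = 0.904 Mbps.
Total bitrate: 7.6 + 0.904 = 8.504 Mbps.
Stream data: 8.504 Mbps × 60 s = 510.2 Mb.
With 12% container overhead: ×1.12.
571.5 Mb ÷ 8 = 71.43 MB → 71.43 MB.

71.434 MB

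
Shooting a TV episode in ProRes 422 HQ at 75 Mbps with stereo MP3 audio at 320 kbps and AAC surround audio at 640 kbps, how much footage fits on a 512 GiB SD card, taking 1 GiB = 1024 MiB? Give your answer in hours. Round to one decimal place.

Audio total: 320 + 640 = 960 kbps = 0.960 Mbps.
Total bitrate: 75 + 0.960 = 75.960 Mbps.
Capacity: 512 GiB = 4,398,047 Mb.
Recording time: 4,398,047 / 75.960 = 57,900 s ≈ 16.1 hours.

16.1 hours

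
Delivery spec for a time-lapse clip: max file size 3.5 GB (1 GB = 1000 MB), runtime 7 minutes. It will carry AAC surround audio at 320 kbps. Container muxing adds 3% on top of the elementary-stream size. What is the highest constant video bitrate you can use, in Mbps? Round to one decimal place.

Budget: 3.5 GB = 28000.0 Mb.
Stream payload after overhead: 28000.0 / 1.03 = 27184.5 Mb.
7 min = 420 s
Total bitrate budget: 27184.5 Mb / 420 s = 64.725 Mbps.
Audio: 320 kbps = 0.320 Mbps.
Video: 64.725 − 0.320 = 64.405 Mbps.

64.4 Mbps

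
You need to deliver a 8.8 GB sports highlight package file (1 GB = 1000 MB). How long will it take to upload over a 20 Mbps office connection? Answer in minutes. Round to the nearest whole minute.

File: 8.8 GB = 70400.0 Mb.
At 20 Mbps: 70400.0 / 20 = 3520.0 s ≈ 58.7 minutes.

59 minutes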